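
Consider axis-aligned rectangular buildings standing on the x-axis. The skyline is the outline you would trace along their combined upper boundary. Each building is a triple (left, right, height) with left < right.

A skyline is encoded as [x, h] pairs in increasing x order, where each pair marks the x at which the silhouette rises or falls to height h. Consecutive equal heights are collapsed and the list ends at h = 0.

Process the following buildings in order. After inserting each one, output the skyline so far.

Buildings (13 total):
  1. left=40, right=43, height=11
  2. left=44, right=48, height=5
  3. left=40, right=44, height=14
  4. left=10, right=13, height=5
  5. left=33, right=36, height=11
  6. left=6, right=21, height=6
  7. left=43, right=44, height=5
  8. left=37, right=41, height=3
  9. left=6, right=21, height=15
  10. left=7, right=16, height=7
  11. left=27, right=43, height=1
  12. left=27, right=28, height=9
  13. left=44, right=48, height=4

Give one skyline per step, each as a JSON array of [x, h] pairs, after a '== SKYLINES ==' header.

== SKYLINES ==
[[40,11],[43,0]]
[[40,11],[43,0],[44,5],[48,0]]
[[40,14],[44,5],[48,0]]
[[10,5],[13,0],[40,14],[44,5],[48,0]]
[[10,5],[13,0],[33,11],[36,0],[40,14],[44,5],[48,0]]
[[6,6],[21,0],[33,11],[36,0],[40,14],[44,5],[48,0]]
[[6,6],[21,0],[33,11],[36,0],[40,14],[44,5],[48,0]]
[[6,6],[21,0],[33,11],[36,0],[37,3],[40,14],[44,5],[48,0]]
[[6,15],[21,0],[33,11],[36,0],[37,3],[40,14],[44,5],[48,0]]
[[6,15],[21,0],[33,11],[36,0],[37,3],[40,14],[44,5],[48,0]]
[[6,15],[21,0],[27,1],[33,11],[36,1],[37,3],[40,14],[44,5],[48,0]]
[[6,15],[21,0],[27,9],[28,1],[33,11],[36,1],[37,3],[40,14],[44,5],[48,0]]
[[6,15],[21,0],[27,9],[28,1],[33,11],[36,1],[37,3],[40,14],[44,5],[48,0]]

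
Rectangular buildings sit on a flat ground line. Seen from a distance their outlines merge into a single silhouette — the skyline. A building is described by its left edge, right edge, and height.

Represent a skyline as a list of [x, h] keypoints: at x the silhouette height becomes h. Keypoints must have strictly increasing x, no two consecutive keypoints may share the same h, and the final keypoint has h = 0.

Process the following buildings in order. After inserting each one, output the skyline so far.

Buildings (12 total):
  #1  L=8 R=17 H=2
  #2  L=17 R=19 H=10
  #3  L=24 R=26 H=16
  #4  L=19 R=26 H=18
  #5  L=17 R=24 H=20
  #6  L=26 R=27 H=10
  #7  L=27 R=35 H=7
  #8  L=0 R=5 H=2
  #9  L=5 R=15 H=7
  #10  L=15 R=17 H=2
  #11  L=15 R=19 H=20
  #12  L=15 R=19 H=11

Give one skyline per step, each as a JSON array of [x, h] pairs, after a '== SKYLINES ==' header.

== SKYLINES ==
[[8,2],[17,0]]
[[8,2],[17,10],[19,0]]
[[8,2],[17,10],[19,0],[24,16],[26,0]]
[[8,2],[17,10],[19,18],[26,0]]
[[8,2],[17,20],[24,18],[26,0]]
[[8,2],[17,20],[24,18],[26,10],[27,0]]
[[8,2],[17,20],[24,18],[26,10],[27,7],[35,0]]
[[0,2],[5,0],[8,2],[17,20],[24,18],[26,10],[27,7],[35,0]]
[[0,2],[5,7],[15,2],[17,20],[24,18],[26,10],[27,7],[35,0]]
[[0,2],[5,7],[15,2],[17,20],[24,18],[26,10],[27,7],[35,0]]
[[0,2],[5,7],[15,20],[24,18],[26,10],[27,7],[35,0]]
[[0,2],[5,7],[15,20],[24,18],[26,10],[27,7],[35,0]]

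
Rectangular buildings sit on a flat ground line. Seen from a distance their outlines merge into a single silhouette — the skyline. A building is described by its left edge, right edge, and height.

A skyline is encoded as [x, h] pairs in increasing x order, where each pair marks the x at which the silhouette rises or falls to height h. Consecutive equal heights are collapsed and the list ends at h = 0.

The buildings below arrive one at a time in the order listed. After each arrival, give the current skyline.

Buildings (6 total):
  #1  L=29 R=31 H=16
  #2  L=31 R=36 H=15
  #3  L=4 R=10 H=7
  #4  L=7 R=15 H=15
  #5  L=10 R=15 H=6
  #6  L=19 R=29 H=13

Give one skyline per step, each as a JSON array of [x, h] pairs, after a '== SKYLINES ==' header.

== SKYLINES ==
[[29,16],[31,0]]
[[29,16],[31,15],[36,0]]
[[4,7],[10,0],[29,16],[31,15],[36,0]]
[[4,7],[7,15],[15,0],[29,16],[31,15],[36,0]]
[[4,7],[7,15],[15,0],[29,16],[31,15],[36,0]]
[[4,7],[7,15],[15,0],[19,13],[29,16],[31,15],[36,0]]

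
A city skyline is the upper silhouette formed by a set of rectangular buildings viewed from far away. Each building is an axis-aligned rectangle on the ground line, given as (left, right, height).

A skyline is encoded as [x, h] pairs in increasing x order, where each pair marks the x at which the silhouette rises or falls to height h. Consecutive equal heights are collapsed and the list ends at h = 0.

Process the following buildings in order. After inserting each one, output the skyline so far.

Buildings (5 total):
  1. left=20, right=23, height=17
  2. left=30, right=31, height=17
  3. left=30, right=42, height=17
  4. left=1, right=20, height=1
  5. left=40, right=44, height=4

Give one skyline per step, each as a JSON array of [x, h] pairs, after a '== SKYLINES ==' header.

== SKYLINES ==
[[20,17],[23,0]]
[[20,17],[23,0],[30,17],[31,0]]
[[20,17],[23,0],[30,17],[42,0]]
[[1,1],[20,17],[23,0],[30,17],[42,0]]
[[1,1],[20,17],[23,0],[30,17],[42,4],[44,0]]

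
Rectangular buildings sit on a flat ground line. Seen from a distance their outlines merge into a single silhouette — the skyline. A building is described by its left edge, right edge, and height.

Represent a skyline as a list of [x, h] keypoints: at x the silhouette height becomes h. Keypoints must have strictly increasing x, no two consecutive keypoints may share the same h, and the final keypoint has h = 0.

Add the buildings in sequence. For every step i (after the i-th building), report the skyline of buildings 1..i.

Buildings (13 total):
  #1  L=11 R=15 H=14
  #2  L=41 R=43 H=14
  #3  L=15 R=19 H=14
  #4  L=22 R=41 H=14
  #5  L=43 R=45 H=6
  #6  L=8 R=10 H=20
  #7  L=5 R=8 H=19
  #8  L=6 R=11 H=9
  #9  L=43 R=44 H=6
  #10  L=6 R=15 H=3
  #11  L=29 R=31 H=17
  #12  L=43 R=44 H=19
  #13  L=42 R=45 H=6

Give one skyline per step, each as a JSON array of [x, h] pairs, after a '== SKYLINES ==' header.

== SKYLINES ==
[[11,14],[15,0]]
[[11,14],[15,0],[41,14],[43,0]]
[[11,14],[19,0],[41,14],[43,0]]
[[11,14],[19,0],[22,14],[43,0]]
[[11,14],[19,0],[22,14],[43,6],[45,0]]
[[8,20],[10,0],[11,14],[19,0],[22,14],[43,6],[45,0]]
[[5,19],[8,20],[10,0],[11,14],[19,0],[22,14],[43,6],[45,0]]
[[5,19],[8,20],[10,9],[11,14],[19,0],[22,14],[43,6],[45,0]]
[[5,19],[8,20],[10,9],[11,14],[19,0],[22,14],[43,6],[45,0]]
[[5,19],[8,20],[10,9],[11,14],[19,0],[22,14],[43,6],[45,0]]
[[5,19],[8,20],[10,9],[11,14],[19,0],[22,14],[29,17],[31,14],[43,6],[45,0]]
[[5,19],[8,20],[10,9],[11,14],[19,0],[22,14],[29,17],[31,14],[43,19],[44,6],[45,0]]
[[5,19],[8,20],[10,9],[11,14],[19,0],[22,14],[29,17],[31,14],[43,19],[44,6],[45,0]]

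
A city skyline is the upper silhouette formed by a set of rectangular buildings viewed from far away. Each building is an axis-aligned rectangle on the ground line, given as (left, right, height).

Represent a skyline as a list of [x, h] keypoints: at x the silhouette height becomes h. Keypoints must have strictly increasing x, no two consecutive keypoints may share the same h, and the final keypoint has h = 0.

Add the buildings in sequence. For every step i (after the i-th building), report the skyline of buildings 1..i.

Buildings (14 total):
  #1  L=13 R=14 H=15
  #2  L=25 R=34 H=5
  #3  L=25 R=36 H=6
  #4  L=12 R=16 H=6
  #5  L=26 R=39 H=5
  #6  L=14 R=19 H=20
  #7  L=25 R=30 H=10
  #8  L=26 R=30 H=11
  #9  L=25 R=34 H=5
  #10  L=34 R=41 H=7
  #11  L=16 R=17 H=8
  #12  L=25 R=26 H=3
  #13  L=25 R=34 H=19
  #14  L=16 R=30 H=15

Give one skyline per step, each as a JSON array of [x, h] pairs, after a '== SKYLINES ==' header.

== SKYLINES ==
[[13,15],[14,0]]
[[13,15],[14,0],[25,5],[34,0]]
[[13,15],[14,0],[25,6],[36,0]]
[[12,6],[13,15],[14,6],[16,0],[25,6],[36,0]]
[[12,6],[13,15],[14,6],[16,0],[25,6],[36,5],[39,0]]
[[12,6],[13,15],[14,20],[19,0],[25,6],[36,5],[39,0]]
[[12,6],[13,15],[14,20],[19,0],[25,10],[30,6],[36,5],[39,0]]
[[12,6],[13,15],[14,20],[19,0],[25,10],[26,11],[30,6],[36,5],[39,0]]
[[12,6],[13,15],[14,20],[19,0],[25,10],[26,11],[30,6],[36,5],[39,0]]
[[12,6],[13,15],[14,20],[19,0],[25,10],[26,11],[30,6],[34,7],[41,0]]
[[12,6],[13,15],[14,20],[19,0],[25,10],[26,11],[30,6],[34,7],[41,0]]
[[12,6],[13,15],[14,20],[19,0],[25,10],[26,11],[30,6],[34,7],[41,0]]
[[12,6],[13,15],[14,20],[19,0],[25,19],[34,7],[41,0]]
[[12,6],[13,15],[14,20],[19,15],[25,19],[34,7],[41,0]]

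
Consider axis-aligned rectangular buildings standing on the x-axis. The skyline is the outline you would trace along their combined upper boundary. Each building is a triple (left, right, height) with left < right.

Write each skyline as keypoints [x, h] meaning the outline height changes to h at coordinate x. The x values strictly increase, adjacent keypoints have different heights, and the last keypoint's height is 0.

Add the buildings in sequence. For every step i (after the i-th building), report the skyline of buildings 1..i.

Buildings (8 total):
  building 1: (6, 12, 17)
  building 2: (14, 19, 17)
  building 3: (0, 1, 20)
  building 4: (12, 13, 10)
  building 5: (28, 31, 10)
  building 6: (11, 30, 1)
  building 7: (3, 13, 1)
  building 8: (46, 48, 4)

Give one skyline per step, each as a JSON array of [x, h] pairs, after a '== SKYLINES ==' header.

== SKYLINES ==
[[6,17],[12,0]]
[[6,17],[12,0],[14,17],[19,0]]
[[0,20],[1,0],[6,17],[12,0],[14,17],[19,0]]
[[0,20],[1,0],[6,17],[12,10],[13,0],[14,17],[19,0]]
[[0,20],[1,0],[6,17],[12,10],[13,0],[14,17],[19,0],[28,10],[31,0]]
[[0,20],[1,0],[6,17],[12,10],[13,1],[14,17],[19,1],[28,10],[31,0]]
[[0,20],[1,0],[3,1],[6,17],[12,10],[13,1],[14,17],[19,1],[28,10],[31,0]]
[[0,20],[1,0],[3,1],[6,17],[12,10],[13,1],[14,17],[19,1],[28,10],[31,0],[46,4],[48,0]]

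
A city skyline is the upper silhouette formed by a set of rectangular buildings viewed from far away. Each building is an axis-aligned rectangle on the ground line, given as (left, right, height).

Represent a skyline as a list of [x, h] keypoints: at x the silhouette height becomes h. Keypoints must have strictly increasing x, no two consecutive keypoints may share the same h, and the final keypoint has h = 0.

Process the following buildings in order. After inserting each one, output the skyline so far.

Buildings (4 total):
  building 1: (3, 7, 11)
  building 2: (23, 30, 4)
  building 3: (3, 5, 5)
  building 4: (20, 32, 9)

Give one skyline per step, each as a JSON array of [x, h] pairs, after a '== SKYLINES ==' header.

== SKYLINES ==
[[3,11],[7,0]]
[[3,11],[7,0],[23,4],[30,0]]
[[3,11],[7,0],[23,4],[30,0]]
[[3,11],[7,0],[20,9],[32,0]]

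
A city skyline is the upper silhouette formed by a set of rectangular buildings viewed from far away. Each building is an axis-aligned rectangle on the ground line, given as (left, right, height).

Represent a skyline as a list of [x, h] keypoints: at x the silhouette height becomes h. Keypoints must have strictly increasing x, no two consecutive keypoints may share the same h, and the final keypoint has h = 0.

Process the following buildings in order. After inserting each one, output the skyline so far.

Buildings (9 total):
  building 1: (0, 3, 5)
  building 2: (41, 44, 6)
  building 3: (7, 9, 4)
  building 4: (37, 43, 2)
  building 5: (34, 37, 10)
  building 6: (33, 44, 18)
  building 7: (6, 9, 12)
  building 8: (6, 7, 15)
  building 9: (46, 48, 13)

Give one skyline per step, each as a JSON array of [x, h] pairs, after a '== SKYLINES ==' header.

== SKYLINES ==
[[0,5],[3,0]]
[[0,5],[3,0],[41,6],[44,0]]
[[0,5],[3,0],[7,4],[9,0],[41,6],[44,0]]
[[0,5],[3,0],[7,4],[9,0],[37,2],[41,6],[44,0]]
[[0,5],[3,0],[7,4],[9,0],[34,10],[37,2],[41,6],[44,0]]
[[0,5],[3,0],[7,4],[9,0],[33,18],[44,0]]
[[0,5],[3,0],[6,12],[9,0],[33,18],[44,0]]
[[0,5],[3,0],[6,15],[7,12],[9,0],[33,18],[44,0]]
[[0,5],[3,0],[6,15],[7,12],[9,0],[33,18],[44,0],[46,13],[48,0]]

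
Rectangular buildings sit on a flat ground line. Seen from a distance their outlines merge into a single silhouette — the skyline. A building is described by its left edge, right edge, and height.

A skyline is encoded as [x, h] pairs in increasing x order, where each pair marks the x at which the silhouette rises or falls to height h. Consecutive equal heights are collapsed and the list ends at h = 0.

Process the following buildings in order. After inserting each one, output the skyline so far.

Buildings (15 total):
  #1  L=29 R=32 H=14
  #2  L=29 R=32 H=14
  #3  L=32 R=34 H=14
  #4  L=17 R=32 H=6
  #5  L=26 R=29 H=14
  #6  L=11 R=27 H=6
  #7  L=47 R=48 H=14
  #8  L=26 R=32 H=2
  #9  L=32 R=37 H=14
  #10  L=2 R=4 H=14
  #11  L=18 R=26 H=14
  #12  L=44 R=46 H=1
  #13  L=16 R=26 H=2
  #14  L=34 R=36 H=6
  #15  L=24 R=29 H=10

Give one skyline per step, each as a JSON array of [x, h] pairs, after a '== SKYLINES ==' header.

== SKYLINES ==
[[29,14],[32,0]]
[[29,14],[32,0]]
[[29,14],[34,0]]
[[17,6],[29,14],[34,0]]
[[17,6],[26,14],[34,0]]
[[11,6],[26,14],[34,0]]
[[11,6],[26,14],[34,0],[47,14],[48,0]]
[[11,6],[26,14],[34,0],[47,14],[48,0]]
[[11,6],[26,14],[37,0],[47,14],[48,0]]
[[2,14],[4,0],[11,6],[26,14],[37,0],[47,14],[48,0]]
[[2,14],[4,0],[11,6],[18,14],[37,0],[47,14],[48,0]]
[[2,14],[4,0],[11,6],[18,14],[37,0],[44,1],[46,0],[47,14],[48,0]]
[[2,14],[4,0],[11,6],[18,14],[37,0],[44,1],[46,0],[47,14],[48,0]]
[[2,14],[4,0],[11,6],[18,14],[37,0],[44,1],[46,0],[47,14],[48,0]]
[[2,14],[4,0],[11,6],[18,14],[37,0],[44,1],[46,0],[47,14],[48,0]]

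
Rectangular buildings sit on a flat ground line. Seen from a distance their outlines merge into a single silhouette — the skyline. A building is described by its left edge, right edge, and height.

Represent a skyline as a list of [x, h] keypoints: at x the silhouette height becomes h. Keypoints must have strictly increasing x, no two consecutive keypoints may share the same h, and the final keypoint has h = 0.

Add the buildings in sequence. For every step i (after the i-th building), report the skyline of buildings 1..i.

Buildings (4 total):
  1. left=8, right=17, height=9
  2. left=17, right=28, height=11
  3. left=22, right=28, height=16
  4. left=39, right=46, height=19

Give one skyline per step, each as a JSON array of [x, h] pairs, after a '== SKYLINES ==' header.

== SKYLINES ==
[[8,9],[17,0]]
[[8,9],[17,11],[28,0]]
[[8,9],[17,11],[22,16],[28,0]]
[[8,9],[17,11],[22,16],[28,0],[39,19],[46,0]]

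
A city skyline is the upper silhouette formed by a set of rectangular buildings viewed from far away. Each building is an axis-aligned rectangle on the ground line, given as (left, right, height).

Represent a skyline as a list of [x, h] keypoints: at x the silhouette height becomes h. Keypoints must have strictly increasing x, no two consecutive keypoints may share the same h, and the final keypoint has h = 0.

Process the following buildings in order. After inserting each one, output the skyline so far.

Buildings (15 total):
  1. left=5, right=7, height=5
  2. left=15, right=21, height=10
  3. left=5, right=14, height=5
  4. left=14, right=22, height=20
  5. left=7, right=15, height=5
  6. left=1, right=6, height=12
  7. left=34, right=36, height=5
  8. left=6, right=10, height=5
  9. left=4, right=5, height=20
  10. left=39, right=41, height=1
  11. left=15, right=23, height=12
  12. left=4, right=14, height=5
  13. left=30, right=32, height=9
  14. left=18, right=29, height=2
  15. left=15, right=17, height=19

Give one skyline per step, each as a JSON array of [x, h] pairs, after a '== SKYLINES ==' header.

== SKYLINES ==
[[5,5],[7,0]]
[[5,5],[7,0],[15,10],[21,0]]
[[5,5],[14,0],[15,10],[21,0]]
[[5,5],[14,20],[22,0]]
[[5,5],[14,20],[22,0]]
[[1,12],[6,5],[14,20],[22,0]]
[[1,12],[6,5],[14,20],[22,0],[34,5],[36,0]]
[[1,12],[6,5],[14,20],[22,0],[34,5],[36,0]]
[[1,12],[4,20],[5,12],[6,5],[14,20],[22,0],[34,5],[36,0]]
[[1,12],[4,20],[5,12],[6,5],[14,20],[22,0],[34,5],[36,0],[39,1],[41,0]]
[[1,12],[4,20],[5,12],[6,5],[14,20],[22,12],[23,0],[34,5],[36,0],[39,1],[41,0]]
[[1,12],[4,20],[5,12],[6,5],[14,20],[22,12],[23,0],[34,5],[36,0],[39,1],[41,0]]
[[1,12],[4,20],[5,12],[6,5],[14,20],[22,12],[23,0],[30,9],[32,0],[34,5],[36,0],[39,1],[41,0]]
[[1,12],[4,20],[5,12],[6,5],[14,20],[22,12],[23,2],[29,0],[30,9],[32,0],[34,5],[36,0],[39,1],[41,0]]
[[1,12],[4,20],[5,12],[6,5],[14,20],[22,12],[23,2],[29,0],[30,9],[32,0],[34,5],[36,0],[39,1],[41,0]]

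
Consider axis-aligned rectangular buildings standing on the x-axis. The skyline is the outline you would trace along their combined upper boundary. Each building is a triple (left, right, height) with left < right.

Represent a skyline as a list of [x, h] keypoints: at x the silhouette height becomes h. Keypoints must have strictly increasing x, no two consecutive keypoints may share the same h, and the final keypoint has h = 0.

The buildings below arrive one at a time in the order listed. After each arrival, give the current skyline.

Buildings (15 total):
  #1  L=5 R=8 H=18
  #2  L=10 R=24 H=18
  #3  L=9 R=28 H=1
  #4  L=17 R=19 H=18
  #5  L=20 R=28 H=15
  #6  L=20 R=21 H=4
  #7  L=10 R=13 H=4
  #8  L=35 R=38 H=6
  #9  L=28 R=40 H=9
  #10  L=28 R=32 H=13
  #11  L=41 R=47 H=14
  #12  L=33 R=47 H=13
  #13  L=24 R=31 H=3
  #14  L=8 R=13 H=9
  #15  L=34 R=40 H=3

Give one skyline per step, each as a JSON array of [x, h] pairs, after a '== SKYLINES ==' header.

== SKYLINES ==
[[5,18],[8,0]]
[[5,18],[8,0],[10,18],[24,0]]
[[5,18],[8,0],[9,1],[10,18],[24,1],[28,0]]
[[5,18],[8,0],[9,1],[10,18],[24,1],[28,0]]
[[5,18],[8,0],[9,1],[10,18],[24,15],[28,0]]
[[5,18],[8,0],[9,1],[10,18],[24,15],[28,0]]
[[5,18],[8,0],[9,1],[10,18],[24,15],[28,0]]
[[5,18],[8,0],[9,1],[10,18],[24,15],[28,0],[35,6],[38,0]]
[[5,18],[8,0],[9,1],[10,18],[24,15],[28,9],[40,0]]
[[5,18],[8,0],[9,1],[10,18],[24,15],[28,13],[32,9],[40,0]]
[[5,18],[8,0],[9,1],[10,18],[24,15],[28,13],[32,9],[40,0],[41,14],[47,0]]
[[5,18],[8,0],[9,1],[10,18],[24,15],[28,13],[32,9],[33,13],[41,14],[47,0]]
[[5,18],[8,0],[9,1],[10,18],[24,15],[28,13],[32,9],[33,13],[41,14],[47,0]]
[[5,18],[8,9],[10,18],[24,15],[28,13],[32,9],[33,13],[41,14],[47,0]]
[[5,18],[8,9],[10,18],[24,15],[28,13],[32,9],[33,13],[41,14],[47,0]]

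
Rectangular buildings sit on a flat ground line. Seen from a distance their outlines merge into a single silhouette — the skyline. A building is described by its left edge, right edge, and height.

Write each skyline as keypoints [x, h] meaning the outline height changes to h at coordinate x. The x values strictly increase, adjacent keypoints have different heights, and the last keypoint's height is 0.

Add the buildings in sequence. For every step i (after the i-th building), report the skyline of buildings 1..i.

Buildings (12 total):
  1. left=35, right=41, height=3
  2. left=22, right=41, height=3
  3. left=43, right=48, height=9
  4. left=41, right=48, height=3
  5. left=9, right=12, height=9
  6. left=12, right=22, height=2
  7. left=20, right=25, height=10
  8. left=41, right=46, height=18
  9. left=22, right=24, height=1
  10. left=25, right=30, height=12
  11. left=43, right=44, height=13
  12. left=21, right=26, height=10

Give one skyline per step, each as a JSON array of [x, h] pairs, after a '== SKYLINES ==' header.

== SKYLINES ==
[[35,3],[41,0]]
[[22,3],[41,0]]
[[22,3],[41,0],[43,9],[48,0]]
[[22,3],[43,9],[48,0]]
[[9,9],[12,0],[22,3],[43,9],[48,0]]
[[9,9],[12,2],[22,3],[43,9],[48,0]]
[[9,9],[12,2],[20,10],[25,3],[43,9],[48,0]]
[[9,9],[12,2],[20,10],[25,3],[41,18],[46,9],[48,0]]
[[9,9],[12,2],[20,10],[25,3],[41,18],[46,9],[48,0]]
[[9,9],[12,2],[20,10],[25,12],[30,3],[41,18],[46,9],[48,0]]
[[9,9],[12,2],[20,10],[25,12],[30,3],[41,18],[46,9],[48,0]]
[[9,9],[12,2],[20,10],[25,12],[30,3],[41,18],[46,9],[48,0]]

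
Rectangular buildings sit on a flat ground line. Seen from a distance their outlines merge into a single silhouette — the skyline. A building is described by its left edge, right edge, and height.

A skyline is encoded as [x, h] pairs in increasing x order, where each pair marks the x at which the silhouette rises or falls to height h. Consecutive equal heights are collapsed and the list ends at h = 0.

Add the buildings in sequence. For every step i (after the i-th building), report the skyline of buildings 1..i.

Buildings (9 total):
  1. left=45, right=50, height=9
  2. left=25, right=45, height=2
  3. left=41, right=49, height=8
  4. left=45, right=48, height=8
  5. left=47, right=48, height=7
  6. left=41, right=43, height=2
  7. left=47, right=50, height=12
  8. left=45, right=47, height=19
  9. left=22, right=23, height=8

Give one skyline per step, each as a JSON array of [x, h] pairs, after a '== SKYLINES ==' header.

== SKYLINES ==
[[45,9],[50,0]]
[[25,2],[45,9],[50,0]]
[[25,2],[41,8],[45,9],[50,0]]
[[25,2],[41,8],[45,9],[50,0]]
[[25,2],[41,8],[45,9],[50,0]]
[[25,2],[41,8],[45,9],[50,0]]
[[25,2],[41,8],[45,9],[47,12],[50,0]]
[[25,2],[41,8],[45,19],[47,12],[50,0]]
[[22,8],[23,0],[25,2],[41,8],[45,19],[47,12],[50,0]]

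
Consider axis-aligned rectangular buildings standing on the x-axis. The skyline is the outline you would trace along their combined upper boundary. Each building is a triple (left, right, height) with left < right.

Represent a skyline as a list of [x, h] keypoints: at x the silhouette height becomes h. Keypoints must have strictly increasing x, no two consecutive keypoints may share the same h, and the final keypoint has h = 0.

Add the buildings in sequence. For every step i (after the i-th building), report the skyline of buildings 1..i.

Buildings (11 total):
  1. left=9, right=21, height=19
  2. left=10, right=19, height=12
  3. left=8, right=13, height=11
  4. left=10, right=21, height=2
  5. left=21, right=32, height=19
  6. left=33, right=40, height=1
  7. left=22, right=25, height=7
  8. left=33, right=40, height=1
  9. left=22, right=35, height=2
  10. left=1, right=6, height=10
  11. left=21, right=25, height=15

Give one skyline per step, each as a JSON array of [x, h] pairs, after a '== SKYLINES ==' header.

== SKYLINES ==
[[9,19],[21,0]]
[[9,19],[21,0]]
[[8,11],[9,19],[21,0]]
[[8,11],[9,19],[21,0]]
[[8,11],[9,19],[32,0]]
[[8,11],[9,19],[32,0],[33,1],[40,0]]
[[8,11],[9,19],[32,0],[33,1],[40,0]]
[[8,11],[9,19],[32,0],[33,1],[40,0]]
[[8,11],[9,19],[32,2],[35,1],[40,0]]
[[1,10],[6,0],[8,11],[9,19],[32,2],[35,1],[40,0]]
[[1,10],[6,0],[8,11],[9,19],[32,2],[35,1],[40,0]]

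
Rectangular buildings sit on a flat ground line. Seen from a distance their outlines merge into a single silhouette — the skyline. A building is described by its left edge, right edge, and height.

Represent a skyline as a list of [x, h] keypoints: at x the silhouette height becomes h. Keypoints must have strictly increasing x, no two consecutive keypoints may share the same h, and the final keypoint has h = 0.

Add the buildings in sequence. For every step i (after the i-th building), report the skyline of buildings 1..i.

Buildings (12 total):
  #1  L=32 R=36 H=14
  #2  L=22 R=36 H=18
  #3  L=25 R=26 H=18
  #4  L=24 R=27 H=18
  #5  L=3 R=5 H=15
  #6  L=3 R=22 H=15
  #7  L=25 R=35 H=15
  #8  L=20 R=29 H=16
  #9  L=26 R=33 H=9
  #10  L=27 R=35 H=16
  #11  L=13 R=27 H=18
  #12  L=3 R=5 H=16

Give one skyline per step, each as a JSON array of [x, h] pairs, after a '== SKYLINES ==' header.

== SKYLINES ==
[[32,14],[36,0]]
[[22,18],[36,0]]
[[22,18],[36,0]]
[[22,18],[36,0]]
[[3,15],[5,0],[22,18],[36,0]]
[[3,15],[22,18],[36,0]]
[[3,15],[22,18],[36,0]]
[[3,15],[20,16],[22,18],[36,0]]
[[3,15],[20,16],[22,18],[36,0]]
[[3,15],[20,16],[22,18],[36,0]]
[[3,15],[13,18],[36,0]]
[[3,16],[5,15],[13,18],[36,0]]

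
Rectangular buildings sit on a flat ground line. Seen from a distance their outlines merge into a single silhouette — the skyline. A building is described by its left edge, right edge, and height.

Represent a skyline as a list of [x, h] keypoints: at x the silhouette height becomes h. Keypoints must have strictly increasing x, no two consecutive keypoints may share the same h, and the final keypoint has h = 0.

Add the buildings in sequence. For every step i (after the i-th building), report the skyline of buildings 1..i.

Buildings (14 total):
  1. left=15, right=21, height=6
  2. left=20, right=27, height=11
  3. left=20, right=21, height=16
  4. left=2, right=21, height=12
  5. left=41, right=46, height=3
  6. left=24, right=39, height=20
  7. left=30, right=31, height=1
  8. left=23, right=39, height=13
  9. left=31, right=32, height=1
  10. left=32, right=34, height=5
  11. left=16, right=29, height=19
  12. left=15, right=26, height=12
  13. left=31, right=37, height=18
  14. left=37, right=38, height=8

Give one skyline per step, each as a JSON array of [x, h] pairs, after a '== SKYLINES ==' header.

== SKYLINES ==
[[15,6],[21,0]]
[[15,6],[20,11],[27,0]]
[[15,6],[20,16],[21,11],[27,0]]
[[2,12],[20,16],[21,11],[27,0]]
[[2,12],[20,16],[21,11],[27,0],[41,3],[46,0]]
[[2,12],[20,16],[21,11],[24,20],[39,0],[41,3],[46,0]]
[[2,12],[20,16],[21,11],[24,20],[39,0],[41,3],[46,0]]
[[2,12],[20,16],[21,11],[23,13],[24,20],[39,0],[41,3],[46,0]]
[[2,12],[20,16],[21,11],[23,13],[24,20],[39,0],[41,3],[46,0]]
[[2,12],[20,16],[21,11],[23,13],[24,20],[39,0],[41,3],[46,0]]
[[2,12],[16,19],[24,20],[39,0],[41,3],[46,0]]
[[2,12],[16,19],[24,20],[39,0],[41,3],[46,0]]
[[2,12],[16,19],[24,20],[39,0],[41,3],[46,0]]
[[2,12],[16,19],[24,20],[39,0],[41,3],[46,0]]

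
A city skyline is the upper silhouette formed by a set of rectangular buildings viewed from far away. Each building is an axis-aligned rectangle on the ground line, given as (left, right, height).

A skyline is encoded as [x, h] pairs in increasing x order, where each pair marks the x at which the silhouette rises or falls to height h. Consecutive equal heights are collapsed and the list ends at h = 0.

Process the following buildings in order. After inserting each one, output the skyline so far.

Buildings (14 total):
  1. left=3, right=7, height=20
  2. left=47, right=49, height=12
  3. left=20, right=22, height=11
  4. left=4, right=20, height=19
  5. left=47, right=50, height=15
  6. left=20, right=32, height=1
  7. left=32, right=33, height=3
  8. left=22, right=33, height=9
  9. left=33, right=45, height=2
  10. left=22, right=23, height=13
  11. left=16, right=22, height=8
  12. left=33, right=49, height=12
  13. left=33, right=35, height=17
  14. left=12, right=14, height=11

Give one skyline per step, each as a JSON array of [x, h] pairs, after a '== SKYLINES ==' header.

== SKYLINES ==
[[3,20],[7,0]]
[[3,20],[7,0],[47,12],[49,0]]
[[3,20],[7,0],[20,11],[22,0],[47,12],[49,0]]
[[3,20],[7,19],[20,11],[22,0],[47,12],[49,0]]
[[3,20],[7,19],[20,11],[22,0],[47,15],[50,0]]
[[3,20],[7,19],[20,11],[22,1],[32,0],[47,15],[50,0]]
[[3,20],[7,19],[20,11],[22,1],[32,3],[33,0],[47,15],[50,0]]
[[3,20],[7,19],[20,11],[22,9],[33,0],[47,15],[50,0]]
[[3,20],[7,19],[20,11],[22,9],[33,2],[45,0],[47,15],[50,0]]
[[3,20],[7,19],[20,11],[22,13],[23,9],[33,2],[45,0],[47,15],[50,0]]
[[3,20],[7,19],[20,11],[22,13],[23,9],[33,2],[45,0],[47,15],[50,0]]
[[3,20],[7,19],[20,11],[22,13],[23,9],[33,12],[47,15],[50,0]]
[[3,20],[7,19],[20,11],[22,13],[23,9],[33,17],[35,12],[47,15],[50,0]]
[[3,20],[7,19],[20,11],[22,13],[23,9],[33,17],[35,12],[47,15],[50,0]]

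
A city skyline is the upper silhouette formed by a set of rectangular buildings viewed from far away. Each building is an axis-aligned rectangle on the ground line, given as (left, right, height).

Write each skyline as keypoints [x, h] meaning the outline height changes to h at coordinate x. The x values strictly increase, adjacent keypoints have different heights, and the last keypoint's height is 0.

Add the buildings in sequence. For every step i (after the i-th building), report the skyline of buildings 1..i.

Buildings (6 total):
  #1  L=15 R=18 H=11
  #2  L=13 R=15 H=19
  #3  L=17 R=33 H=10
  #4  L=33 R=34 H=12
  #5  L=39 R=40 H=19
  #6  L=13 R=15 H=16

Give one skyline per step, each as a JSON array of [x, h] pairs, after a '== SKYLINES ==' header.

== SKYLINES ==
[[15,11],[18,0]]
[[13,19],[15,11],[18,0]]
[[13,19],[15,11],[18,10],[33,0]]
[[13,19],[15,11],[18,10],[33,12],[34,0]]
[[13,19],[15,11],[18,10],[33,12],[34,0],[39,19],[40,0]]
[[13,19],[15,11],[18,10],[33,12],[34,0],[39,19],[40,0]]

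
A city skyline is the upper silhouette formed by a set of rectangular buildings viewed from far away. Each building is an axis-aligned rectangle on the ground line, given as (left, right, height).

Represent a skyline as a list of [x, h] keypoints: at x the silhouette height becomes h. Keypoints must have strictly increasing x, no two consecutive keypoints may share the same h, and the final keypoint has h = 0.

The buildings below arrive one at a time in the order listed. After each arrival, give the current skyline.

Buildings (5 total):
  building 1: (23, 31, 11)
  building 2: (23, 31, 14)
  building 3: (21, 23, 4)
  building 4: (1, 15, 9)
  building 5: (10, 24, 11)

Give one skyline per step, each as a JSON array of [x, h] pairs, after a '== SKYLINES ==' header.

== SKYLINES ==
[[23,11],[31,0]]
[[23,14],[31,0]]
[[21,4],[23,14],[31,0]]
[[1,9],[15,0],[21,4],[23,14],[31,0]]
[[1,9],[10,11],[23,14],[31,0]]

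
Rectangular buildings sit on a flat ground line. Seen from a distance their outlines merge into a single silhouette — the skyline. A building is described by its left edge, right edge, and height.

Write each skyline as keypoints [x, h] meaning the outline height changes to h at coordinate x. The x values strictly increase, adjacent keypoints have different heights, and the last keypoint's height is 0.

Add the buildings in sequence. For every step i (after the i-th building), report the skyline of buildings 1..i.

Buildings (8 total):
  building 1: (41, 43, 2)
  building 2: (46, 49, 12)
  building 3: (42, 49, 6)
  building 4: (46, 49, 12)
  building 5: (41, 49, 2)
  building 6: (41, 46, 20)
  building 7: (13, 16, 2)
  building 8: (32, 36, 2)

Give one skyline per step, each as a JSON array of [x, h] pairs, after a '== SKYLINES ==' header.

== SKYLINES ==
[[41,2],[43,0]]
[[41,2],[43,0],[46,12],[49,0]]
[[41,2],[42,6],[46,12],[49,0]]
[[41,2],[42,6],[46,12],[49,0]]
[[41,2],[42,6],[46,12],[49,0]]
[[41,20],[46,12],[49,0]]
[[13,2],[16,0],[41,20],[46,12],[49,0]]
[[13,2],[16,0],[32,2],[36,0],[41,20],[46,12],[49,0]]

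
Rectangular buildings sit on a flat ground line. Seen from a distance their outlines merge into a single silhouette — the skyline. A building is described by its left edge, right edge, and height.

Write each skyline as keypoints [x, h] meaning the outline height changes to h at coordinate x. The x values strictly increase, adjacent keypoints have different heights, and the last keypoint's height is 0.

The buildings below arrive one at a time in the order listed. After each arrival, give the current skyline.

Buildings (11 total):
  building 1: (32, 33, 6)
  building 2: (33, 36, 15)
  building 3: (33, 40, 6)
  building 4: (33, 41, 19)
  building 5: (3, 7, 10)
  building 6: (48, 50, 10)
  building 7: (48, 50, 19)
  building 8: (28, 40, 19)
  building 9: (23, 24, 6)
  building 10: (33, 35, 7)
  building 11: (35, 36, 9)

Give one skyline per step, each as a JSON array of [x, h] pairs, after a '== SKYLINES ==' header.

== SKYLINES ==
[[32,6],[33,0]]
[[32,6],[33,15],[36,0]]
[[32,6],[33,15],[36,6],[40,0]]
[[32,6],[33,19],[41,0]]
[[3,10],[7,0],[32,6],[33,19],[41,0]]
[[3,10],[7,0],[32,6],[33,19],[41,0],[48,10],[50,0]]
[[3,10],[7,0],[32,6],[33,19],[41,0],[48,19],[50,0]]
[[3,10],[7,0],[28,19],[41,0],[48,19],[50,0]]
[[3,10],[7,0],[23,6],[24,0],[28,19],[41,0],[48,19],[50,0]]
[[3,10],[7,0],[23,6],[24,0],[28,19],[41,0],[48,19],[50,0]]
[[3,10],[7,0],[23,6],[24,0],[28,19],[41,0],[48,19],[50,0]]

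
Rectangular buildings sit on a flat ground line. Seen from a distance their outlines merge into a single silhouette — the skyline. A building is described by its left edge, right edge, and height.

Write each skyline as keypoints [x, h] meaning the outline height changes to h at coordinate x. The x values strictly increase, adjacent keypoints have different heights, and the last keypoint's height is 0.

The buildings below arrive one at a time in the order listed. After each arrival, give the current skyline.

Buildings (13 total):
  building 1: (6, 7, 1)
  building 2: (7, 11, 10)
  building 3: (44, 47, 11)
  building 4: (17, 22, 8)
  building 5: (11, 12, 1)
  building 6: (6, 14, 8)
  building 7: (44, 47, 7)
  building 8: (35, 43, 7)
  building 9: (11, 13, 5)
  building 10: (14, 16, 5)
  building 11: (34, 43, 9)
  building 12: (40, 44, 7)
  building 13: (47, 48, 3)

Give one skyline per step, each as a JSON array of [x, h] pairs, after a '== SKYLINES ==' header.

== SKYLINES ==
[[6,1],[7,0]]
[[6,1],[7,10],[11,0]]
[[6,1],[7,10],[11,0],[44,11],[47,0]]
[[6,1],[7,10],[11,0],[17,8],[22,0],[44,11],[47,0]]
[[6,1],[7,10],[11,1],[12,0],[17,8],[22,0],[44,11],[47,0]]
[[6,8],[7,10],[11,8],[14,0],[17,8],[22,0],[44,11],[47,0]]
[[6,8],[7,10],[11,8],[14,0],[17,8],[22,0],[44,11],[47,0]]
[[6,8],[7,10],[11,8],[14,0],[17,8],[22,0],[35,7],[43,0],[44,11],[47,0]]
[[6,8],[7,10],[11,8],[14,0],[17,8],[22,0],[35,7],[43,0],[44,11],[47,0]]
[[6,8],[7,10],[11,8],[14,5],[16,0],[17,8],[22,0],[35,7],[43,0],[44,11],[47,0]]
[[6,8],[7,10],[11,8],[14,5],[16,0],[17,8],[22,0],[34,9],[43,0],[44,11],[47,0]]
[[6,8],[7,10],[11,8],[14,5],[16,0],[17,8],[22,0],[34,9],[43,7],[44,11],[47,0]]
[[6,8],[7,10],[11,8],[14,5],[16,0],[17,8],[22,0],[34,9],[43,7],[44,11],[47,3],[48,0]]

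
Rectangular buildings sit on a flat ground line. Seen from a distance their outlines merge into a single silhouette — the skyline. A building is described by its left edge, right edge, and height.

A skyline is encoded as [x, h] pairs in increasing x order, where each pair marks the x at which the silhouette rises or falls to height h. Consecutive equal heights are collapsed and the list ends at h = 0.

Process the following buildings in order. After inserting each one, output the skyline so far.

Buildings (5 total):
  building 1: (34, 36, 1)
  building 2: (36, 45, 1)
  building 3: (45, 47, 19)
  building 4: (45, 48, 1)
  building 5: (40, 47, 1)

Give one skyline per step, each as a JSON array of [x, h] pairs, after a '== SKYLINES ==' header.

== SKYLINES ==
[[34,1],[36,0]]
[[34,1],[45,0]]
[[34,1],[45,19],[47,0]]
[[34,1],[45,19],[47,1],[48,0]]
[[34,1],[45,19],[47,1],[48,0]]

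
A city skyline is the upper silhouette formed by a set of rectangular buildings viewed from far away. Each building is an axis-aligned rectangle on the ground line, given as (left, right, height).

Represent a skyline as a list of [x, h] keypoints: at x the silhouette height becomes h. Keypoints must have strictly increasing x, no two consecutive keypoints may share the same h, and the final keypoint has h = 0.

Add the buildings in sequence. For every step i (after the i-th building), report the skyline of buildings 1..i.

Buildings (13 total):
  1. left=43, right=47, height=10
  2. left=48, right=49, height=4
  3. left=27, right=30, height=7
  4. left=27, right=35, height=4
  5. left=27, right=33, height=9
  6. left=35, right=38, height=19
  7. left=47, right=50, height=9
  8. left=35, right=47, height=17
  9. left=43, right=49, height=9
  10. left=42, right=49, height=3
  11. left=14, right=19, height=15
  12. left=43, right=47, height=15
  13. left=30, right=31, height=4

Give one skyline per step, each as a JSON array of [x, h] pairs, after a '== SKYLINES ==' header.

== SKYLINES ==
[[43,10],[47,0]]
[[43,10],[47,0],[48,4],[49,0]]
[[27,7],[30,0],[43,10],[47,0],[48,4],[49,0]]
[[27,7],[30,4],[35,0],[43,10],[47,0],[48,4],[49,0]]
[[27,9],[33,4],[35,0],[43,10],[47,0],[48,4],[49,0]]
[[27,9],[33,4],[35,19],[38,0],[43,10],[47,0],[48,4],[49,0]]
[[27,9],[33,4],[35,19],[38,0],[43,10],[47,9],[50,0]]
[[27,9],[33,4],[35,19],[38,17],[47,9],[50,0]]
[[27,9],[33,4],[35,19],[38,17],[47,9],[50,0]]
[[27,9],[33,4],[35,19],[38,17],[47,9],[50,0]]
[[14,15],[19,0],[27,9],[33,4],[35,19],[38,17],[47,9],[50,0]]
[[14,15],[19,0],[27,9],[33,4],[35,19],[38,17],[47,9],[50,0]]
[[14,15],[19,0],[27,9],[33,4],[35,19],[38,17],[47,9],[50,0]]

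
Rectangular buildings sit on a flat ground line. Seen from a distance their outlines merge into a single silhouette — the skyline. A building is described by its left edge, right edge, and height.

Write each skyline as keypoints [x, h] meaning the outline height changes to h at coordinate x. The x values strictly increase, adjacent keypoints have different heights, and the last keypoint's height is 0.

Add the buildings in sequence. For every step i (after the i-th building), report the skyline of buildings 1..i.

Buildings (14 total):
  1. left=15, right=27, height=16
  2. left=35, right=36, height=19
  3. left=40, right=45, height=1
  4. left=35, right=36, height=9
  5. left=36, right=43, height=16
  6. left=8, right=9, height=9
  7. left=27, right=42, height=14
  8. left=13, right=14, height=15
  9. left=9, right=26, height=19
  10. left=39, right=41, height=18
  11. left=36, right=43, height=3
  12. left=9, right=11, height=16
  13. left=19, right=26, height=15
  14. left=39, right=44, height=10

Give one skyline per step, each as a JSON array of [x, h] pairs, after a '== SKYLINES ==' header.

== SKYLINES ==
[[15,16],[27,0]]
[[15,16],[27,0],[35,19],[36,0]]
[[15,16],[27,0],[35,19],[36,0],[40,1],[45,0]]
[[15,16],[27,0],[35,19],[36,0],[40,1],[45,0]]
[[15,16],[27,0],[35,19],[36,16],[43,1],[45,0]]
[[8,9],[9,0],[15,16],[27,0],[35,19],[36,16],[43,1],[45,0]]
[[8,9],[9,0],[15,16],[27,14],[35,19],[36,16],[43,1],[45,0]]
[[8,9],[9,0],[13,15],[14,0],[15,16],[27,14],[35,19],[36,16],[43,1],[45,0]]
[[8,9],[9,19],[26,16],[27,14],[35,19],[36,16],[43,1],[45,0]]
[[8,9],[9,19],[26,16],[27,14],[35,19],[36,16],[39,18],[41,16],[43,1],[45,0]]
[[8,9],[9,19],[26,16],[27,14],[35,19],[36,16],[39,18],[41,16],[43,1],[45,0]]
[[8,9],[9,19],[26,16],[27,14],[35,19],[36,16],[39,18],[41,16],[43,1],[45,0]]
[[8,9],[9,19],[26,16],[27,14],[35,19],[36,16],[39,18],[41,16],[43,1],[45,0]]
[[8,9],[9,19],[26,16],[27,14],[35,19],[36,16],[39,18],[41,16],[43,10],[44,1],[45,0]]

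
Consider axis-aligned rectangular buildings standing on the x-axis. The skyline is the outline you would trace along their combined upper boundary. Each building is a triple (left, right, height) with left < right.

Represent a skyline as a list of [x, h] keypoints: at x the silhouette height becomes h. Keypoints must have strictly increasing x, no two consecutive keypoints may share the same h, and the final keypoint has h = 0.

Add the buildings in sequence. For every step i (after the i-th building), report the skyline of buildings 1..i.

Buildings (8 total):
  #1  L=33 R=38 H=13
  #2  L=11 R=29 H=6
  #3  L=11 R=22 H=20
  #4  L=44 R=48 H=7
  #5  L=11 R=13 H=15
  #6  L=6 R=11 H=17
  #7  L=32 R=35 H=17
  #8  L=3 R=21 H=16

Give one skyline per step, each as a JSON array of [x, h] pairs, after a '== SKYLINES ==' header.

== SKYLINES ==
[[33,13],[38,0]]
[[11,6],[29,0],[33,13],[38,0]]
[[11,20],[22,6],[29,0],[33,13],[38,0]]
[[11,20],[22,6],[29,0],[33,13],[38,0],[44,7],[48,0]]
[[11,20],[22,6],[29,0],[33,13],[38,0],[44,7],[48,0]]
[[6,17],[11,20],[22,6],[29,0],[33,13],[38,0],[44,7],[48,0]]
[[6,17],[11,20],[22,6],[29,0],[32,17],[35,13],[38,0],[44,7],[48,0]]
[[3,16],[6,17],[11,20],[22,6],[29,0],[32,17],[35,13],[38,0],[44,7],[48,0]]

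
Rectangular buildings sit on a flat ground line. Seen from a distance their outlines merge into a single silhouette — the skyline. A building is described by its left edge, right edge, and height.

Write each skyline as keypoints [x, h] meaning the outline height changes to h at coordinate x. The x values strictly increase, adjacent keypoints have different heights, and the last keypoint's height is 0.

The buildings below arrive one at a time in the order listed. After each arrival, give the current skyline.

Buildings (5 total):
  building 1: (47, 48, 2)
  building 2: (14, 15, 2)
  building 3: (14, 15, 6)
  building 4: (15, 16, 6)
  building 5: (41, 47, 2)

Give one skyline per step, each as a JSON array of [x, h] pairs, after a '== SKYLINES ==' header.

== SKYLINES ==
[[47,2],[48,0]]
[[14,2],[15,0],[47,2],[48,0]]
[[14,6],[15,0],[47,2],[48,0]]
[[14,6],[16,0],[47,2],[48,0]]
[[14,6],[16,0],[41,2],[48,0]]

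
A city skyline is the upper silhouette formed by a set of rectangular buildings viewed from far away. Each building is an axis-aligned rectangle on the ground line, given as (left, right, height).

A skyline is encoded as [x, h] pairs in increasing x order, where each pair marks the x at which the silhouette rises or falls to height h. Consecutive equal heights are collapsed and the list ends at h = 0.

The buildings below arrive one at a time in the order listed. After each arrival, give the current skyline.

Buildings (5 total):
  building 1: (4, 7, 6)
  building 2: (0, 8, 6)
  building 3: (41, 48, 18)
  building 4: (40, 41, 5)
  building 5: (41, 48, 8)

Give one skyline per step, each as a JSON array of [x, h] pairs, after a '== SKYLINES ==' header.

== SKYLINES ==
[[4,6],[7,0]]
[[0,6],[8,0]]
[[0,6],[8,0],[41,18],[48,0]]
[[0,6],[8,0],[40,5],[41,18],[48,0]]
[[0,6],[8,0],[40,5],[41,18],[48,0]]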